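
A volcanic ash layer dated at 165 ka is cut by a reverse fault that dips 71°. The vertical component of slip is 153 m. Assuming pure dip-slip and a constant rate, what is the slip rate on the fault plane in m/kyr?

dip-slip = throw / sin(dip) = 153 m / sin(71°) = 161.8 m
rate = 161.8 m / 165 ka = 0.000981 m/yr = 0.981 m/kyr

0.981 m/kyr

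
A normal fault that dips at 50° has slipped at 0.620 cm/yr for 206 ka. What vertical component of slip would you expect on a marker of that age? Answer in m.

978 m

dip-slip = rate × time = 0.620 cm/yr × 206 ka = 1277 m
throw = dip-slip × sin(dip) = 1277 × sin(50°) = 978 m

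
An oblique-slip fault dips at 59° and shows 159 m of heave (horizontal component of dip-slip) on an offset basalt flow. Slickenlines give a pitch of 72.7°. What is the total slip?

323 m

dip-slip = heave / cos(dip) = 159 / cos(59°) = 308.7 m
net slip = dip-slip / sin(rake) = 308.7 / sin(72.7°) = 323 m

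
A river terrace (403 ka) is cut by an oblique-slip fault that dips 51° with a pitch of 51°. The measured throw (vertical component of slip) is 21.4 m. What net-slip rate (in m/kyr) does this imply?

dip-slip = throw / sin(dip) = 21.4 / sin(51°) = 27.54 m
net slip = dip-slip / sin(rake) = 27.54 / sin(51°) = 35.43 m
rate = 35.43 m / 403 ka = 0.0000879 m/yr = 0.0879 m/kyr

0.0879 m/kyr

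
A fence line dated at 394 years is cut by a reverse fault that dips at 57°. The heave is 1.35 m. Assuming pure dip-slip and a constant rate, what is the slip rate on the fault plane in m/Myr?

6290 m/Myr

dip-slip = heave / cos(dip) = 1.35 m / cos(57°) = 2.479 m
rate = 2.479 m / 394 years = 0.00629 m/yr = 6290 m/Myr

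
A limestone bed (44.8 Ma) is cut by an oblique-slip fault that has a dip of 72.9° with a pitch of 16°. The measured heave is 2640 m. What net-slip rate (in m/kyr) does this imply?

dip-slip = heave / cos(dip) = 2640 / cos(72.9°) = 8978 m
net slip = dip-slip / sin(rake) = 8978 / sin(16°) = 32570 m
rate = 32570 m / 44.8 Ma = 0.000727 m/yr = 0.727 m/kyr

0.727 m/kyr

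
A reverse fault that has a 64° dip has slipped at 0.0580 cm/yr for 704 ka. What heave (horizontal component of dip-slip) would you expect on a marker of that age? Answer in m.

dip-slip = rate × time = 0.0580 cm/yr × 704 ka = 408.3 m
heave = dip-slip × cos(dip) = 408.3 × cos(64°) = 179 m

179 m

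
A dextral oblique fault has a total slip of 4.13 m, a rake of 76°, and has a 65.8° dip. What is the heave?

dip-slip = net slip × sin(rake) = 4.13 m × sin(76°) = 4.007 m
heave = dip-slip × cos(dip) = 4.007 × cos(65.8°) = 1.64 m

1.64 m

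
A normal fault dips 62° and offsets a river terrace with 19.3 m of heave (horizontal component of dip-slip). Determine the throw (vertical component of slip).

throw = heave × tan(dip) = 19.3 × tan(62°) = 36.3 m

36.3 m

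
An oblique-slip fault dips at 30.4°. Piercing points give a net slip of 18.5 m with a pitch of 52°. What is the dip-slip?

14.6 m

dip-slip = net slip × sin(rake) = 18.5 m × sin(52°) = 14.6 m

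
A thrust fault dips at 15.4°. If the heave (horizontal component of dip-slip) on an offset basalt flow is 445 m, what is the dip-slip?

dip-slip = heave / cos(dip) = 445 / cos(15.4°) = 462 m

462 m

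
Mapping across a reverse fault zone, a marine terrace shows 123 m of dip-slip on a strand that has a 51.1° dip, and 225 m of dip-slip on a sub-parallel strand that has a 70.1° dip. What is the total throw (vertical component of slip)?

307 m

throw_A = 123 × sin(51.1°) = 95.72 m
throw_B = 225 × sin(70.1°) = 211.6 m
total = 95.72 + 211.6 = 307 m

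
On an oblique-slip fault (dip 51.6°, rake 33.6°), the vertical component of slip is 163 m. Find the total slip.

dip-slip = throw / sin(dip) = 163 / sin(51.6°) = 208 m
net slip = dip-slip / sin(rake) = 208 / sin(33.6°) = 376 m

376 m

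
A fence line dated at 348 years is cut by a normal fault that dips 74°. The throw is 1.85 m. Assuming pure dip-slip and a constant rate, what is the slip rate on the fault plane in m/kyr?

5.53 m/kyr

dip-slip = throw / sin(dip) = 1.85 m / sin(74°) = 1.925 m
rate = 1.925 m / 348 years = 0.00553 m/yr = 5.53 m/kyr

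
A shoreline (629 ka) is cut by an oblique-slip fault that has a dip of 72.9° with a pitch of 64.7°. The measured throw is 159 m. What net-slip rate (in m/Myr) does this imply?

dip-slip = throw / sin(dip) = 159 / sin(72.9°) = 166.4 m
net slip = dip-slip / sin(rake) = 166.4 / sin(64.7°) = 184 m
rate = 184 m / 629 ka = 0.000293 m/yr = 293 m/Myr

293 m/Myr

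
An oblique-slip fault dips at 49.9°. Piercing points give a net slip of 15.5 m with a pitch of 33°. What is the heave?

dip-slip = net slip × sin(rake) = 15.5 m × sin(33°) = 8.442 m
heave = dip-slip × cos(dip) = 8.442 × cos(49.9°) = 5.44 m

5.44 m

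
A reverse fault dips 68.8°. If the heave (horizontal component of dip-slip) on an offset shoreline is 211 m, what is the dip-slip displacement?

583 m

dip-slip = heave / cos(dip) = 211 / cos(68.8°) = 583 m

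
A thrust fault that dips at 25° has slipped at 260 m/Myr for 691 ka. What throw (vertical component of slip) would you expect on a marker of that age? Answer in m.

75.9 m

dip-slip = rate × time = 260 m/Myr × 691 ka = 179.7 m
throw = dip-slip × sin(dip) = 179.7 × sin(25°) = 75.9 m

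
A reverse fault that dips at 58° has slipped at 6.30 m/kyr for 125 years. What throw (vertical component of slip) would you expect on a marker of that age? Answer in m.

dip-slip = rate × time = 6.30 m/kyr × 125 years = 0.7875 m
throw = dip-slip × sin(dip) = 0.7875 × sin(58°) = 0.668 m

0.668 m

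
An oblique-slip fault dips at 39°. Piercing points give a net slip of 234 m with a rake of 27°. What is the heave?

dip-slip = net slip × sin(rake) = 234 m × sin(27°) = 106.2 m
heave = dip-slip × cos(dip) = 106.2 × cos(39°) = 82.6 m

82.6 m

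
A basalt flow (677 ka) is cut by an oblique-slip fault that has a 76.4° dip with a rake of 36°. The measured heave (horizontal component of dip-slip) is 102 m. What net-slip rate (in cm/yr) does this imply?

dip-slip = heave / cos(dip) = 102 / cos(76.4°) = 433.8 m
net slip = dip-slip / sin(rake) = 433.8 / sin(36°) = 738 m
rate = 738 m / 677 ka = 0.00109 m/yr = 0.109 cm/yr

0.109 cm/yr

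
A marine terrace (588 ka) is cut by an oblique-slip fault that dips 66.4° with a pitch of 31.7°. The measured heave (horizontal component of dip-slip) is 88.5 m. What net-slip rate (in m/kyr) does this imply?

0.715 m/kyr

dip-slip = heave / cos(dip) = 88.5 / cos(66.4°) = 221.1 m
net slip = dip-slip / sin(rake) = 221.1 / sin(31.7°) = 420.7 m
rate = 420.7 m / 588 ka = 0.000715 m/yr = 0.715 m/kyr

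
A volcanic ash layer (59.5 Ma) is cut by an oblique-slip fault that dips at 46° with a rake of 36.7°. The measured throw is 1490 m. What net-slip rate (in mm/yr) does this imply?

dip-slip = throw / sin(dip) = 1490 / sin(46°) = 2071 m
net slip = dip-slip / sin(rake) = 2071 / sin(36.7°) = 3466 m
rate = 3466 m / 59.5 Ma = 0.0000583 m/yr = 0.0583 mm/yr

0.0583 mm/yr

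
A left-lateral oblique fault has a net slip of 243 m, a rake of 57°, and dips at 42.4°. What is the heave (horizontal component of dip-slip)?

dip-slip = net slip × sin(rake) = 243 m × sin(57°) = 203.8 m
heave = dip-slip × cos(dip) = 203.8 × cos(42.4°) = 150 m

150 m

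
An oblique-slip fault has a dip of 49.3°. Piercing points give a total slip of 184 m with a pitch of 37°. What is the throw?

dip-slip = net slip × sin(rake) = 184 m × sin(37°) = 110.7 m
throw = dip-slip × sin(dip) = 110.7 × sin(49.3°) = 84 m

84 m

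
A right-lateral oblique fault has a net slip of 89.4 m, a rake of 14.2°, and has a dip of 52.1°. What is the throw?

dip-slip = net slip × sin(rake) = 89.4 m × sin(14.2°) = 21.93 m
throw = dip-slip × sin(dip) = 21.93 × sin(52.1°) = 17.3 m

17.3 m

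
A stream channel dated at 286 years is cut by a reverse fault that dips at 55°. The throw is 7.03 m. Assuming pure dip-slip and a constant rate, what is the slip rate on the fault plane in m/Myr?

30000 m/Myr

dip-slip = throw / sin(dip) = 7.03 m / sin(55°) = 8.582 m
rate = 8.582 m / 286 years = 0.0300 m/yr = 30000 m/Myr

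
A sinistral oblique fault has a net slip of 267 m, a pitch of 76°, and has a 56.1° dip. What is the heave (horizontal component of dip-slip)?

dip-slip = net slip × sin(rake) = 267 m × sin(76°) = 259.1 m
heave = dip-slip × cos(dip) = 259.1 × cos(56.1°) = 144 m

144 m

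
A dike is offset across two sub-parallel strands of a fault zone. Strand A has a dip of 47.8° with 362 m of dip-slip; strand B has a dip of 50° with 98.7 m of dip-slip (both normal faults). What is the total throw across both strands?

throw_A = 362 × sin(47.8°) = 268.2 m
throw_B = 98.7 × sin(50°) = 75.61 m
total = 268.2 + 75.61 = 344 m

344 m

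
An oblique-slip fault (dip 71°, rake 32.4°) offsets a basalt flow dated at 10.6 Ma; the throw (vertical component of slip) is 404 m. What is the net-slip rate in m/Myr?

dip-slip = throw / sin(dip) = 404 / sin(71°) = 427.3 m
net slip = dip-slip / sin(rake) = 427.3 / sin(32.4°) = 797.4 m
rate = 797.4 m / 10.6 Ma = 0.0000752 m/yr = 75.2 m/Myr

75.2 m/Myr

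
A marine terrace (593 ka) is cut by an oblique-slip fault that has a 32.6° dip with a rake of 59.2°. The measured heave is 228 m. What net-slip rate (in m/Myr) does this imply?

531 m/Myr

dip-slip = heave / cos(dip) = 228 / cos(32.6°) = 270.6 m
net slip = dip-slip / sin(rake) = 270.6 / sin(59.2°) = 315.1 m
rate = 315.1 m / 593 ka = 0.000531 m/yr = 531 m/Myr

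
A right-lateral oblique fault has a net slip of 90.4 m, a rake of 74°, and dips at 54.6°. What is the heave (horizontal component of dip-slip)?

dip-slip = net slip × sin(rake) = 90.4 m × sin(74°) = 86.90 m
heave = dip-slip × cos(dip) = 86.90 × cos(54.6°) = 50.3 m

50.3 m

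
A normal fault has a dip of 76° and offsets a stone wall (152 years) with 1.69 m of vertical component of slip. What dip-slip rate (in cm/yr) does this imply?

dip-slip = throw / sin(dip) = 1.69 m / sin(76°) = 1.742 m
rate = 1.742 m / 152 years = 0.0115 m/yr = 1.15 cm/yr

1.15 cm/yr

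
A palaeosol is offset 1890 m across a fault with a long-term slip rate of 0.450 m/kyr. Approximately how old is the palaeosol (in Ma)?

4.20 Ma

age = offset / rate = 1890 m / (0.450 m/kyr) = 4.2e+06 yr = 4.20 Ma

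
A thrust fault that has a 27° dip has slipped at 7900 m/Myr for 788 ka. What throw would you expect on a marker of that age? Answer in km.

dip-slip = rate × time = 7900 m/Myr × 788 ka = 6225 m
throw = dip-slip × sin(dip) = 6225 × sin(27°) = 2830 m = 2.83 km

2.83 km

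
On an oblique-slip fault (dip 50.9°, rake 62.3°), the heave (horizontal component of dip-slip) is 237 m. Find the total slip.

424 m

dip-slip = heave / cos(dip) = 237 / cos(50.9°) = 375.8 m
net slip = dip-slip / sin(rake) = 375.8 / sin(62.3°) = 424 m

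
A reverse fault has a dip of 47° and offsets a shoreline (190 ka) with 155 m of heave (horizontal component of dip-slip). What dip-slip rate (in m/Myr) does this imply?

dip-slip = heave / cos(dip) = 155 m / cos(47°) = 227.3 m
rate = 227.3 m / 190 ka = 0.00120 m/yr = 1200 m/Myr

1200 m/Myr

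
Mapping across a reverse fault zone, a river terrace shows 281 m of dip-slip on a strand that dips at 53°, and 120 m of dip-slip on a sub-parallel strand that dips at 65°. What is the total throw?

throw_A = 281 × sin(53°) = 224.4 m
throw_B = 120 × sin(65°) = 108.8 m
total = 224.4 + 108.8 = 333 m

333 m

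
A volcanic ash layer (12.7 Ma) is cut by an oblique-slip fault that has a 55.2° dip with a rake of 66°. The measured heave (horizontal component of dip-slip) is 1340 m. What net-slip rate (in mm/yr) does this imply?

0.202 mm/yr

dip-slip = heave / cos(dip) = 1340 / cos(55.2°) = 2348 m
net slip = dip-slip / sin(rake) = 2348 / sin(66°) = 2570 m
rate = 2570 m / 12.7 Ma = 0.000202 m/yr = 0.202 mm/yr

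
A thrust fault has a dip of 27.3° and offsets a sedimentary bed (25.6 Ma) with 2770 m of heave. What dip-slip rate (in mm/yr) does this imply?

0.122 mm/yr

dip-slip = heave / cos(dip) = 2770 m / cos(27.3°) = 3117 m
rate = 3117 m / 25.6 Ma = 0.000122 m/yr = 0.122 mm/yr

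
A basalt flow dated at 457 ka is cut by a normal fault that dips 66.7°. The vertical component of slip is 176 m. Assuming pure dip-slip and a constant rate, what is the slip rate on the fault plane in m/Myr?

419 m/Myr

dip-slip = throw / sin(dip) = 176 m / sin(66.7°) = 191.6 m
rate = 191.6 m / 457 ka = 0.000419 m/yr = 419 m/Myr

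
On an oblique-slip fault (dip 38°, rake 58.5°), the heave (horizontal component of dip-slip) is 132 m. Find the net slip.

dip-slip = heave / cos(dip) = 132 / cos(38°) = 167.5 m
net slip = dip-slip / sin(rake) = 167.5 / sin(58.5°) = 196 m

196 m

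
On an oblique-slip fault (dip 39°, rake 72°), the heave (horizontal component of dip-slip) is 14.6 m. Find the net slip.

19.8 m

dip-slip = heave / cos(dip) = 14.6 / cos(39°) = 18.79 m
net slip = dip-slip / sin(rake) = 18.79 / sin(72°) = 19.8 m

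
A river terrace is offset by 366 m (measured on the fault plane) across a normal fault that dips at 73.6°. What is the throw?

351 m

throw = dip-slip × sin(dip) = 366 m × sin(73.6°) = 351 m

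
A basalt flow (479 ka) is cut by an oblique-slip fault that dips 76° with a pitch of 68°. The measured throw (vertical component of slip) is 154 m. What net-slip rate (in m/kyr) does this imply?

dip-slip = throw / sin(dip) = 154 / sin(76°) = 158.7 m
net slip = dip-slip / sin(rake) = 158.7 / sin(68°) = 171.2 m
rate = 171.2 m / 479 ka = 0.000357 m/yr = 0.357 m/kyr

0.357 m/kyr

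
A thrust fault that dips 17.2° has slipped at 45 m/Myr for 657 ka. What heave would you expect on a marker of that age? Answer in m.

28.2 m

dip-slip = rate × time = 45 m/Myr × 657 ka = 29.57 m
heave = dip-slip × cos(dip) = 29.57 × cos(17.2°) = 28.2 m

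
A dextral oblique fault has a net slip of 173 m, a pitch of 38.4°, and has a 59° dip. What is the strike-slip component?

136 m

strike-slip = net slip × cos(rake) = 173 m × cos(38.4°) = 136 m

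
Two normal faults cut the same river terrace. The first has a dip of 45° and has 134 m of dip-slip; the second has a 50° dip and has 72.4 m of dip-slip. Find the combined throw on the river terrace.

150 m

throw_A = 134 × sin(45°) = 94.75 m
throw_B = 72.4 × sin(50°) = 55.46 m
total = 94.75 + 55.46 = 150 m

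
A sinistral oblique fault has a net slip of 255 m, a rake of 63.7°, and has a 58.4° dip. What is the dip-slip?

dip-slip = net slip × sin(rake) = 255 m × sin(63.7°) = 229 m

229 m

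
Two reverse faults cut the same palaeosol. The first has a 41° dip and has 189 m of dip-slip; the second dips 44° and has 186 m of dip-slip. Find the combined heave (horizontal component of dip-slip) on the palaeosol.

276 m

heave_A = 189 × cos(41°) = 142.6 m
heave_B = 186 × cos(44°) = 133.8 m
total = 142.6 + 133.8 = 276 m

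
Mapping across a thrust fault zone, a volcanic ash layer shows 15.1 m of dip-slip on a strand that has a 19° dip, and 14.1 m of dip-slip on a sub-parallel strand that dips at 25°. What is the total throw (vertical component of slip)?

throw_A = 15.1 × sin(19°) = 4.916 m
throw_B = 14.1 × sin(25°) = 5.959 m
total = 4.916 + 5.959 = 10.9 m

10.9 m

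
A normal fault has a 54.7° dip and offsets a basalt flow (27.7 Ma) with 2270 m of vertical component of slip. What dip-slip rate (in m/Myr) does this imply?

100 m/Myr

dip-slip = throw / sin(dip) = 2270 m / sin(54.7°) = 2781 m
rate = 2781 m / 27.7 Ma = 0.000100 m/yr = 100 m/Myr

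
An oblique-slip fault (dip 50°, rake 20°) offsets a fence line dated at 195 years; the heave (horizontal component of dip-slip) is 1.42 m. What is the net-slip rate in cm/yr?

dip-slip = heave / cos(dip) = 1.42 / cos(50°) = 2.209 m
net slip = dip-slip / sin(rake) = 2.209 / sin(20°) = 6.459 m
rate = 6.459 m / 195 years = 0.0331 m/yr = 3.31 cm/yr

3.31 cm/yr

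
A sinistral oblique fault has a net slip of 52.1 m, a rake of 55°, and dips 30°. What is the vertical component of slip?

21.3 m

dip-slip = net slip × sin(rake) = 52.1 m × sin(55°) = 42.68 m
throw = dip-slip × sin(dip) = 42.68 × sin(30°) = 21.3 m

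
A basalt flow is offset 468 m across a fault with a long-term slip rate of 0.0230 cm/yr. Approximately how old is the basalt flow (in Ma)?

2.03 Ma

age = offset / rate = 468 m / (0.0230 cm/yr) = 2.03e+06 yr = 2.03 Ma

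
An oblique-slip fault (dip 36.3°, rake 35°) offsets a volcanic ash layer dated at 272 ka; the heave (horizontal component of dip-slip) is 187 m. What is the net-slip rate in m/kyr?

1.49 m/kyr

dip-slip = heave / cos(dip) = 187 / cos(36.3°) = 232 m
net slip = dip-slip / sin(rake) = 232 / sin(35°) = 404.5 m
rate = 404.5 m / 272 ka = 0.00149 m/yr = 1.49 m/kyr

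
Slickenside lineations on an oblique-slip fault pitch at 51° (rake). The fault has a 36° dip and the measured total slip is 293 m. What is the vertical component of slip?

dip-slip = net slip × sin(rake) = 293 m × sin(51°) = 227.7 m
throw = dip-slip × sin(dip) = 227.7 × sin(36°) = 134 m

134 m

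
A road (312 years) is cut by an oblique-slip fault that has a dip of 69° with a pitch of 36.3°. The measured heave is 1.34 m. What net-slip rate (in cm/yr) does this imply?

dip-slip = heave / cos(dip) = 1.34 / cos(69°) = 3.739 m
net slip = dip-slip / sin(rake) = 3.739 / sin(36.3°) = 6.316 m
rate = 6.316 m / 312 years = 0.0202 m/yr = 2.02 cm/yr

2.02 cm/yr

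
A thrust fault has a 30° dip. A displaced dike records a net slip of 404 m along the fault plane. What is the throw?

202 m

throw = dip-slip × sin(dip) = 404 m × sin(30°) = 202 m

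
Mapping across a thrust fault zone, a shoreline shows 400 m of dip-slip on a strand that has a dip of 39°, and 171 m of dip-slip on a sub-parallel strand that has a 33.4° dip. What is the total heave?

454 m

heave_A = 400 × cos(39°) = 310.9 m
heave_B = 171 × cos(33.4°) = 142.8 m
total = 310.9 + 142.8 = 454 m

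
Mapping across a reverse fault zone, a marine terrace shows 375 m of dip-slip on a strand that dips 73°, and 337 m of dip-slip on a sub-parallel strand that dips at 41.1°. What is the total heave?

364 m

heave_A = 375 × cos(73°) = 109.6 m
heave_B = 337 × cos(41.1°) = 254 m
total = 109.6 + 254 = 364 m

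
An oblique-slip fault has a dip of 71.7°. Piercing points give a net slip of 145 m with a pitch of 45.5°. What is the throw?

98.2 m

dip-slip = net slip × sin(rake) = 145 m × sin(45.5°) = 103.4 m
throw = dip-slip × sin(dip) = 103.4 × sin(71.7°) = 98.2 m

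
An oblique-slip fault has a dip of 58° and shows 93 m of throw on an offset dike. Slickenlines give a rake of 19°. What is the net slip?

337 m

dip-slip = throw / sin(dip) = 93 / sin(58°) = 109.7 m
net slip = dip-slip / sin(rake) = 109.7 / sin(19°) = 337 m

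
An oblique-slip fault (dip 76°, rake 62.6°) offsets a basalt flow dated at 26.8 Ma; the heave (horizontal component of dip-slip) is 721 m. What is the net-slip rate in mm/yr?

0.125 mm/yr

dip-slip = heave / cos(dip) = 721 / cos(76°) = 2980 m
net slip = dip-slip / sin(rake) = 2980 / sin(62.6°) = 3357 m
rate = 3357 m / 26.8 Ma = 0.000125 m/yr = 0.125 mm/yr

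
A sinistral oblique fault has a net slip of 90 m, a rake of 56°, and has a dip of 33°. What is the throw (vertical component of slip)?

dip-slip = net slip × sin(rake) = 90 m × sin(56°) = 74.61 m
throw = dip-slip × sin(dip) = 74.61 × sin(33°) = 40.6 m

40.6 m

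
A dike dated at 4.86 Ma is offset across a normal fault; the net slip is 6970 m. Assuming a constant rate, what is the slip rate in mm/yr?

rate = 6970 m / 4.86 Ma = 0.00143 m/yr = 1.43 mm/yr

1.43 mm/yr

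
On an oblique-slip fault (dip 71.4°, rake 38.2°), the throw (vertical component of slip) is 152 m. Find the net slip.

259 m

dip-slip = throw / sin(dip) = 152 / sin(71.4°) = 160.4 m
net slip = dip-slip / sin(rake) = 160.4 / sin(38.2°) = 259 m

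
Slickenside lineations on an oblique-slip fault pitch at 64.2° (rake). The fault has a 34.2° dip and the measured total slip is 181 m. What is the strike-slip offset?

78.8 m

strike-slip = net slip × cos(rake) = 181 m × cos(64.2°) = 78.8 m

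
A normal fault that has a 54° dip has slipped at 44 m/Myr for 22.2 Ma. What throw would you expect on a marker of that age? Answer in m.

dip-slip = rate × time = 44 m/Myr × 22.2 Ma = 976.8 m
throw = dip-slip × sin(dip) = 976.8 × sin(54°) = 790 m

790 m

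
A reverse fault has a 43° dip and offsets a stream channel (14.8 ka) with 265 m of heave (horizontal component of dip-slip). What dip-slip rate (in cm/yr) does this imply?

dip-slip = heave / cos(dip) = 265 m / cos(43°) = 362.3 m
rate = 362.3 m / 14.8 ka = 0.0245 m/yr = 2.45 cm/yr

2.45 cm/yr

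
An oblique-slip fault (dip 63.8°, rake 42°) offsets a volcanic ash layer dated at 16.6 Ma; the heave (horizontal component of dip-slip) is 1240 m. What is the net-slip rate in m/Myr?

253 m/Myr

dip-slip = heave / cos(dip) = 1240 / cos(63.8°) = 2809 m
net slip = dip-slip / sin(rake) = 2809 / sin(42°) = 4197 m
rate = 4197 m / 16.6 Ma = 0.000253 m/yr = 253 m/Myr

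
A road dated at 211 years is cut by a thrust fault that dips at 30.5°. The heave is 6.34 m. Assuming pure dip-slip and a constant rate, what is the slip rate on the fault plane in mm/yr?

dip-slip = heave / cos(dip) = 6.34 m / cos(30.5°) = 7.358 m
rate = 7.358 m / 211 years = 0.0349 m/yr = 34.9 mm/yr

34.9 mm/yr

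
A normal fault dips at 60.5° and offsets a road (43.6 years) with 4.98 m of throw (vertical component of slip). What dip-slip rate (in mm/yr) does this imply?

dip-slip = throw / sin(dip) = 4.98 m / sin(60.5°) = 5.722 m
rate = 5.722 m / 43.6 years = 0.131 m/yr = 131 mm/yr

131 mm/yr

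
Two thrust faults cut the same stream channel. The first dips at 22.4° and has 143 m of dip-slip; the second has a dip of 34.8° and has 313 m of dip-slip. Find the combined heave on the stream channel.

heave_A = 143 × cos(22.4°) = 132.2 m
heave_B = 313 × cos(34.8°) = 257 m
total = 132.2 + 257 = 389 m

389 m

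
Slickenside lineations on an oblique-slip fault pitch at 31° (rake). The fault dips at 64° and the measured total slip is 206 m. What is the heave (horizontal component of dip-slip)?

dip-slip = net slip × sin(rake) = 206 m × sin(31°) = 106.1 m
heave = dip-slip × cos(dip) = 106.1 × cos(64°) = 46.5 m

46.5 m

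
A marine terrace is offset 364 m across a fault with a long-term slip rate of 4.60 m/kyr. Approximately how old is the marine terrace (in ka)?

age = offset / rate = 364 m / (4.60 m/kyr) = 79100 yr = 79.1 ka

79.1 ka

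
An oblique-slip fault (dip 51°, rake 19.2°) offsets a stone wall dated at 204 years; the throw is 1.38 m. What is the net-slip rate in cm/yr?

2.65 cm/yr

dip-slip = throw / sin(dip) = 1.38 / sin(51°) = 1.776 m
net slip = dip-slip / sin(rake) = 1.776 / sin(19.2°) = 5.400 m
rate = 5.400 m / 204 years = 0.0265 m/yr = 2.65 cm/yr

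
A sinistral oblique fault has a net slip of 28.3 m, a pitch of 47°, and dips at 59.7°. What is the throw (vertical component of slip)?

17.9 m

dip-slip = net slip × sin(rake) = 28.3 m × sin(47°) = 20.70 m
throw = dip-slip × sin(dip) = 20.70 × sin(59.7°) = 17.9 m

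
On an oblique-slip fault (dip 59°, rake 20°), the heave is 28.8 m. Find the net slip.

dip-slip = heave / cos(dip) = 28.8 / cos(59°) = 55.92 m
net slip = dip-slip / sin(rake) = 55.92 / sin(20°) = 163 m

163 m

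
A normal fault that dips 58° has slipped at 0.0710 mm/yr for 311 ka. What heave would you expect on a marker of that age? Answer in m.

dip-slip = rate × time = 0.0710 mm/yr × 311 ka = 22.08 m
heave = dip-slip × cos(dip) = 22.08 × cos(58°) = 11.7 m

11.7 m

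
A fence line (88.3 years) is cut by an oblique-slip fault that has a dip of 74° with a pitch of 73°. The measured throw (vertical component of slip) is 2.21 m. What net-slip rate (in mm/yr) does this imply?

27.2 mm/yr

dip-slip = throw / sin(dip) = 2.21 / sin(74°) = 2.299 m
net slip = dip-slip / sin(rake) = 2.299 / sin(73°) = 2.404 m
rate = 2.404 m / 88.3 years = 0.0272 m/yr = 27.2 mm/yr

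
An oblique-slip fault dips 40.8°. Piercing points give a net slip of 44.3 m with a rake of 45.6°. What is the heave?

dip-slip = net slip × sin(rake) = 44.3 m × sin(45.6°) = 31.65 m
heave = dip-slip × cos(dip) = 31.65 × cos(40.8°) = 24 m

24 m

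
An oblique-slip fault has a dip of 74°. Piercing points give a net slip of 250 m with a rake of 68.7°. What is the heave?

dip-slip = net slip × sin(rake) = 250 m × sin(68.7°) = 232.9 m
heave = dip-slip × cos(dip) = 232.9 × cos(74°) = 64.2 m

64.2 m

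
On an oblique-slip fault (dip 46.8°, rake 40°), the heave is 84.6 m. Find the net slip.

dip-slip = heave / cos(dip) = 84.6 / cos(46.8°) = 123.6 m
net slip = dip-slip / sin(rake) = 123.6 / sin(40°) = 192 m

192 m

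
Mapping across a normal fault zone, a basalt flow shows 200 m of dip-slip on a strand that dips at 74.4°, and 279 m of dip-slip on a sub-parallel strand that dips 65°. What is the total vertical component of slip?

445 m

throw_A = 200 × sin(74.4°) = 192.6 m
throw_B = 279 × sin(65°) = 252.9 m
total = 192.6 + 252.9 = 445 m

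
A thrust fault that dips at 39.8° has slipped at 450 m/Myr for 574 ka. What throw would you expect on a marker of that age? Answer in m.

165 m

dip-slip = rate × time = 450 m/Myr × 574 ka = 258.3 m
throw = dip-slip × sin(dip) = 258.3 × sin(39.8°) = 165 m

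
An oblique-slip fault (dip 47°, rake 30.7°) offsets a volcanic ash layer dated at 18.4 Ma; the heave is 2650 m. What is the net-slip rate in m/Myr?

dip-slip = heave / cos(dip) = 2650 / cos(47°) = 3886 m
net slip = dip-slip / sin(rake) = 3886 / sin(30.7°) = 7611 m
rate = 7611 m / 18.4 Ma = 0.000414 m/yr = 414 m/Myr

414 m/Myr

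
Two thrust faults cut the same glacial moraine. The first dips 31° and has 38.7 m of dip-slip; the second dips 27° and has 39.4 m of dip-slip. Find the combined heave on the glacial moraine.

heave_A = 38.7 × cos(31°) = 33.17 m
heave_B = 39.4 × cos(27°) = 35.11 m
total = 33.17 + 35.11 = 68.3 m

68.3 m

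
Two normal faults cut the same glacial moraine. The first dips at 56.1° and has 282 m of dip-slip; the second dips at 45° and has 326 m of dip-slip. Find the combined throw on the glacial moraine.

throw_A = 282 × sin(56.1°) = 234.1 m
throw_B = 326 × sin(45°) = 230.5 m
total = 234.1 + 230.5 = 465 m

465 m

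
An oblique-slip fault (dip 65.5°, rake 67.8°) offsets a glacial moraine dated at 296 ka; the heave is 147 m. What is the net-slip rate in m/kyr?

1.29 m/kyr

dip-slip = heave / cos(dip) = 147 / cos(65.5°) = 354.5 m
net slip = dip-slip / sin(rake) = 354.5 / sin(67.8°) = 382.9 m
rate = 382.9 m / 296 ka = 0.00129 m/yr = 1.29 m/kyr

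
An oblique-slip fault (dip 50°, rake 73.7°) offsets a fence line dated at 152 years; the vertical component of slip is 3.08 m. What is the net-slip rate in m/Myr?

dip-slip = throw / sin(dip) = 3.08 / sin(50°) = 4.021 m
net slip = dip-slip / sin(rake) = 4.021 / sin(73.7°) = 4.189 m
rate = 4.189 m / 152 years = 0.0276 m/yr = 27600 m/Myr

27600 m/Myr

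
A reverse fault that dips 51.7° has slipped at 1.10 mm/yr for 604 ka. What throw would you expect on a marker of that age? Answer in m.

dip-slip = rate × time = 1.10 mm/yr × 604 ka = 664.4 m
throw = dip-slip × sin(dip) = 664.4 × sin(51.7°) = 521 m

521 m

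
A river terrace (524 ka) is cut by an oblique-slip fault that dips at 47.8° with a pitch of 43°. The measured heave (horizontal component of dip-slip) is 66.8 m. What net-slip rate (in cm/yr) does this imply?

dip-slip = heave / cos(dip) = 66.8 / cos(47.8°) = 99.45 m
net slip = dip-slip / sin(rake) = 99.45 / sin(43°) = 145.8 m
rate = 145.8 m / 524 ka = 0.000278 m/yr = 0.0278 cm/yr

0.0278 cm/yr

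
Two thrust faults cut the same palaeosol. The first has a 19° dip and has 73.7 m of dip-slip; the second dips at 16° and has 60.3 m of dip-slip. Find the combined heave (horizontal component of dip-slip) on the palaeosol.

128 m

heave_A = 73.7 × cos(19°) = 69.68 m
heave_B = 60.3 × cos(16°) = 57.96 m
total = 69.68 + 57.96 = 128 m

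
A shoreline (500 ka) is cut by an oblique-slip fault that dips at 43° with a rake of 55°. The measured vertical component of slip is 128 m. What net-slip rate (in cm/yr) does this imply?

0.0458 cm/yr

dip-slip = throw / sin(dip) = 128 / sin(43°) = 187.7 m
net slip = dip-slip / sin(rake) = 187.7 / sin(55°) = 229.1 m
rate = 229.1 m / 500 ka = 0.000458 m/yr = 0.0458 cm/yr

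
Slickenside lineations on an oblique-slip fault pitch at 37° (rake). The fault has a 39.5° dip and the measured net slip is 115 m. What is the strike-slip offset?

91.8 m

strike-slip = net slip × cos(rake) = 115 m × cos(37°) = 91.8 m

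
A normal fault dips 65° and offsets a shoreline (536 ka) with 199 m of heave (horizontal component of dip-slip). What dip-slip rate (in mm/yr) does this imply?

dip-slip = heave / cos(dip) = 199 m / cos(65°) = 470.9 m
rate = 470.9 m / 536 ka = 0.000878 m/yr = 0.878 mm/yr

0.878 mm/yr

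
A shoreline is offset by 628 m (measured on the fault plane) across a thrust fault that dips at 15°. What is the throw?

163 m

throw = dip-slip × sin(dip) = 628 m × sin(15°) = 163 m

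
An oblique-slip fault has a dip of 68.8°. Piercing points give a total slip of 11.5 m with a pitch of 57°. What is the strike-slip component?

strike-slip = net slip × cos(rake) = 11.5 m × cos(57°) = 6.26 m

6.26 m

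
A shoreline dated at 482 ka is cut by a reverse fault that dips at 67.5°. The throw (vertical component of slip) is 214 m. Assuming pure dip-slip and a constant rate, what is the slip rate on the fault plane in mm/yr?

dip-slip = throw / sin(dip) = 214 m / sin(67.5°) = 231.6 m
rate = 231.6 m / 482 ka = 0.000481 m/yr = 0.481 mm/yr

0.481 mm/yr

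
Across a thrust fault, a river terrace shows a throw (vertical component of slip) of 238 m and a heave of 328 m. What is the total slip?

net slip = √(throw² + heave²) = √(238² + 328²) = 405 m

405 m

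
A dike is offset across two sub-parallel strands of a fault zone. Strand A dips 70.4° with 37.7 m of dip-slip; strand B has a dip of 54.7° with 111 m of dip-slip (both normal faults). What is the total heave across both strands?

76.8 m

heave_A = 37.7 × cos(70.4°) = 12.65 m
heave_B = 111 × cos(54.7°) = 64.14 m
total = 12.65 + 64.14 = 76.8 m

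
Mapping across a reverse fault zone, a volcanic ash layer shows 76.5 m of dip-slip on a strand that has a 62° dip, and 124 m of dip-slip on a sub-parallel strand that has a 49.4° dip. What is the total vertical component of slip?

162 m

throw_A = 76.5 × sin(62°) = 67.55 m
throw_B = 124 × sin(49.4°) = 94.15 m
total = 67.55 + 94.15 = 162 m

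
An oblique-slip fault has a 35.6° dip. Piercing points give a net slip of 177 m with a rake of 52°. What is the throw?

81.2 m

dip-slip = net slip × sin(rake) = 177 m × sin(52°) = 139.5 m
throw = dip-slip × sin(dip) = 139.5 × sin(35.6°) = 81.2 m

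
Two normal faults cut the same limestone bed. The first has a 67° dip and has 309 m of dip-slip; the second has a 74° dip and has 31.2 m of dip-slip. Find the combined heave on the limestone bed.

129 m

heave_A = 309 × cos(67°) = 120.7 m
heave_B = 31.2 × cos(74°) = 8.600 m
total = 120.7 + 8.600 = 129 m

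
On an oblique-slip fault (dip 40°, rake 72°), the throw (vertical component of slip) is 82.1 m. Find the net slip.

134 m

dip-slip = throw / sin(dip) = 82.1 / sin(40°) = 127.7 m
net slip = dip-slip / sin(rake) = 127.7 / sin(72°) = 134 m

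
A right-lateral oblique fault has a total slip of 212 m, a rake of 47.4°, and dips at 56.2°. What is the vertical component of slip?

130 m

dip-slip = net slip × sin(rake) = 212 m × sin(47.4°) = 156.1 m
throw = dip-slip × sin(dip) = 156.1 × sin(56.2°) = 130 m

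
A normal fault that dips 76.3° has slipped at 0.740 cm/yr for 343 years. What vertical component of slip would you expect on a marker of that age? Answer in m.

dip-slip = rate × time = 0.740 cm/yr × 343 years = 2.538 m
throw = dip-slip × sin(dip) = 2.538 × sin(76.3°) = 2.47 m

2.47 m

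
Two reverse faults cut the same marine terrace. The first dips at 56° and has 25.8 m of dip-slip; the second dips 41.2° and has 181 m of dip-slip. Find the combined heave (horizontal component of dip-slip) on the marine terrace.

151 m

heave_A = 25.8 × cos(56°) = 14.43 m
heave_B = 181 × cos(41.2°) = 136.2 m
total = 14.43 + 136.2 = 151 m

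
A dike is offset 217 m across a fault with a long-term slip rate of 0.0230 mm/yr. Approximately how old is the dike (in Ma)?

age = offset / rate = 217 m / (0.0230 mm/yr) = 9.43e+06 yr = 9.43 Ma

9.43 Ma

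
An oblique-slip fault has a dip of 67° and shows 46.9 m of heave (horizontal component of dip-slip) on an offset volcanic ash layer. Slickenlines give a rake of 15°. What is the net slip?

464 m

dip-slip = heave / cos(dip) = 46.9 / cos(67°) = 120 m
net slip = dip-slip / sin(rake) = 120 / sin(15°) = 464 m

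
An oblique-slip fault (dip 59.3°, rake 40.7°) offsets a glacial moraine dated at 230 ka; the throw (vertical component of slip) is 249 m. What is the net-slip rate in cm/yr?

0.193 cm/yr

dip-slip = throw / sin(dip) = 249 / sin(59.3°) = 289.6 m
net slip = dip-slip / sin(rake) = 289.6 / sin(40.7°) = 444.1 m
rate = 444.1 m / 230 ka = 0.00193 m/yr = 0.193 cm/yr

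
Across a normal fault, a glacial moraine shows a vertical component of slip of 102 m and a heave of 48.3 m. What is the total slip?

net slip = √(throw² + heave²) = √(102² + 48.3²) = 113 m

113 m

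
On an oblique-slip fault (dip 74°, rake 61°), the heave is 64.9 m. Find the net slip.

dip-slip = heave / cos(dip) = 64.9 / cos(74°) = 235.5 m
net slip = dip-slip / sin(rake) = 235.5 / sin(61°) = 269 m

269 m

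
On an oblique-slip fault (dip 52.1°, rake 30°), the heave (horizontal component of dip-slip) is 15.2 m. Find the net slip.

49.5 m

dip-slip = heave / cos(dip) = 15.2 / cos(52.1°) = 24.74 m
net slip = dip-slip / sin(rake) = 24.74 / sin(30°) = 49.5 m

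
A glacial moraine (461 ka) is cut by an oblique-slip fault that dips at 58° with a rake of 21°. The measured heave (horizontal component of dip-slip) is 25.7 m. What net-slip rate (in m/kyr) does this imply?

dip-slip = heave / cos(dip) = 25.7 / cos(58°) = 48.50 m
net slip = dip-slip / sin(rake) = 48.50 / sin(21°) = 135.3 m
rate = 135.3 m / 461 ka = 0.000294 m/yr = 0.294 m/kyr

0.294 m/kyr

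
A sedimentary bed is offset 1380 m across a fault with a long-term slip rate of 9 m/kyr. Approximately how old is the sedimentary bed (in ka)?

153 ka

age = offset / rate = 1380 m / (9 m/kyr) = 153000 yr = 153 ka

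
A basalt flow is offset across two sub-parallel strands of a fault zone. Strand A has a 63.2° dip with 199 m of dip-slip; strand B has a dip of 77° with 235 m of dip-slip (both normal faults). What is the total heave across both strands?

143 m

heave_A = 199 × cos(63.2°) = 89.72 m
heave_B = 235 × cos(77°) = 52.86 m
total = 89.72 + 52.86 = 143 m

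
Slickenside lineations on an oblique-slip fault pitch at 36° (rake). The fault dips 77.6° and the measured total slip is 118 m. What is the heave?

dip-slip = net slip × sin(rake) = 118 m × sin(36°) = 69.36 m
heave = dip-slip × cos(dip) = 69.36 × cos(77.6°) = 14.9 m

14.9 m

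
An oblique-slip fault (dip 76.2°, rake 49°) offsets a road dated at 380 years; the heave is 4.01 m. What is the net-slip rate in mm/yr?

58.6 mm/yr

dip-slip = heave / cos(dip) = 4.01 / cos(76.2°) = 16.81 m
net slip = dip-slip / sin(rake) = 16.81 / sin(49°) = 22.27 m
rate = 22.27 m / 380 years = 0.0586 m/yr = 58.6 mm/yr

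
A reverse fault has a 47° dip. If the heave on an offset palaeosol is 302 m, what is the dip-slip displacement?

dip-slip = heave / cos(dip) = 302 / cos(47°) = 443 m

443 m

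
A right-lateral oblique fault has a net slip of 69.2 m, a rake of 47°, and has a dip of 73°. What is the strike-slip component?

strike-slip = net slip × cos(rake) = 69.2 m × cos(47°) = 47.2 m

47.2 m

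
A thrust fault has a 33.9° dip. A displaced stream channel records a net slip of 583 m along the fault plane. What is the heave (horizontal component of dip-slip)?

heave = dip-slip × cos(dip) = 583 m × cos(33.9°) = 484 m

484 m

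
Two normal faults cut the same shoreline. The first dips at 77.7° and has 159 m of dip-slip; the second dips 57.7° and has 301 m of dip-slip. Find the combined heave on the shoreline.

195 m

heave_A = 159 × cos(77.7°) = 33.87 m
heave_B = 301 × cos(57.7°) = 160.8 m
total = 33.87 + 160.8 = 195 m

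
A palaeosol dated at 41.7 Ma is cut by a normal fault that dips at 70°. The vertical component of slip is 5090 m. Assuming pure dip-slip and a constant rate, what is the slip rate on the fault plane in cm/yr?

dip-slip = throw / sin(dip) = 5090 m / sin(70°) = 5417 m
rate = 5417 m / 41.7 Ma = 0.000130 m/yr = 0.0130 cm/yr

0.0130 cm/yr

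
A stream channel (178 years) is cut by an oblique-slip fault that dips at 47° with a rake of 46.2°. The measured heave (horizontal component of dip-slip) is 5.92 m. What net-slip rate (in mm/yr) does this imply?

67.6 mm/yr

dip-slip = heave / cos(dip) = 5.92 / cos(47°) = 8.680 m
net slip = dip-slip / sin(rake) = 8.680 / sin(46.2°) = 12.03 m
rate = 12.03 m / 178 years = 0.0676 m/yr = 67.6 mm/yr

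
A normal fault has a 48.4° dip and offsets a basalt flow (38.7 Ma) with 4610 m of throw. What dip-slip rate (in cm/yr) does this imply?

0.0159 cm/yr

dip-slip = throw / sin(dip) = 4610 m / sin(48.4°) = 6165 m
rate = 6165 m / 38.7 Ma = 0.000159 m/yr = 0.0159 cm/yr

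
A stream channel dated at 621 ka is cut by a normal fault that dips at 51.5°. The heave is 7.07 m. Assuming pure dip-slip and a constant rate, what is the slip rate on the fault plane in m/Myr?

18.3 m/Myr

dip-slip = heave / cos(dip) = 7.07 m / cos(51.5°) = 11.36 m
rate = 11.36 m / 621 ka = 0.0000183 m/yr = 18.3 m/Myr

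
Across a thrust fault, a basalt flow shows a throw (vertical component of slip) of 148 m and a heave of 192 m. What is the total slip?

242 m

net slip = √(throw² + heave²) = √(148² + 192²) = 242 m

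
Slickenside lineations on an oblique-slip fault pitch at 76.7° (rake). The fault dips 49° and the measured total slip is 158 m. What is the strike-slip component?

36.3 m

strike-slip = net slip × cos(rake) = 158 m × cos(76.7°) = 36.3 m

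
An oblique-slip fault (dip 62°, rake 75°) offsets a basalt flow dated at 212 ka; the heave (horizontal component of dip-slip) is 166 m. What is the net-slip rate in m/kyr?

dip-slip = heave / cos(dip) = 166 / cos(62°) = 353.6 m
net slip = dip-slip / sin(rake) = 353.6 / sin(75°) = 366.1 m
rate = 366.1 m / 212 ka = 0.00173 m/yr = 1.73 m/kyr

1.73 m/kyr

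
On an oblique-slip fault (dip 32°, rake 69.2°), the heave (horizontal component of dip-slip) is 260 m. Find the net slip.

dip-slip = heave / cos(dip) = 260 / cos(32°) = 306.6 m
net slip = dip-slip / sin(rake) = 306.6 / sin(69.2°) = 328 m

328 m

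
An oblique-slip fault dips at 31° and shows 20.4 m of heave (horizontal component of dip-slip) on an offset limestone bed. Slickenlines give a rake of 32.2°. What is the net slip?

dip-slip = heave / cos(dip) = 20.4 / cos(31°) = 23.80 m
net slip = dip-slip / sin(rake) = 23.80 / sin(32.2°) = 44.7 m

44.7 m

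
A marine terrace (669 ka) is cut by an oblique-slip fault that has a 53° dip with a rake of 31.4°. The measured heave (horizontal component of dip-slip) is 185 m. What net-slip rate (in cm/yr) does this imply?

dip-slip = heave / cos(dip) = 185 / cos(53°) = 307.4 m
net slip = dip-slip / sin(rake) = 307.4 / sin(31.4°) = 590 m
rate = 590 m / 669 ka = 0.000882 m/yr = 0.0882 cm/yr

0.0882 cm/yr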